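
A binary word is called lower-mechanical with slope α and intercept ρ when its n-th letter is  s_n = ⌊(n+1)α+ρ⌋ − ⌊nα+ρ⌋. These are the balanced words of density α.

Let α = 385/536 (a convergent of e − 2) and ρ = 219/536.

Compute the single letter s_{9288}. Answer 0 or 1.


(n+1)α + ρ = (9289·385 + 219) / 536 = 3576484/536
nα + ρ     = (9288·385 + 219) / 536 = 3576099/536
⌊3576484/536⌋ = 6672,  ⌊3576099/536⌋ = 6671
s_{9288} = 6672 − 6671 = 1

1


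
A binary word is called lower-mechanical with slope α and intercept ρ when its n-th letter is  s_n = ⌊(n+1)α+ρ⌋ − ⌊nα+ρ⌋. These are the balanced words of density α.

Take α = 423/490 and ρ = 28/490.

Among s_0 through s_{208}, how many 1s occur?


#1s = Σ_{n=0}^{208} s_n = Σ_{n=0}^{208} (⌊(n+1)α+ρ⌋ − ⌊nα+ρ⌋)
the sum telescopes: every ⌊nα+ρ⌋ with 0 < n < 209 appears once with + and once with −, leaving ⌊209α+ρ⌋ − ⌊0·α+ρ⌋
209α + ρ = (209·423 + 28) / 490 = 88435/490
ρ = 28/490
⌊88435/490⌋ = 180,  ⌊28/490⌋ = 0
#1s = 180 − 0 = 180

180


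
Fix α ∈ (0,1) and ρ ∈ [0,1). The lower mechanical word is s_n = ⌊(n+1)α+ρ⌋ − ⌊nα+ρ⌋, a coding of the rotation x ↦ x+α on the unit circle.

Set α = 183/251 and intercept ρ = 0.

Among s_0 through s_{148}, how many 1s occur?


108

#1s = Σ_{n=0}^{148} s_n = Σ_{n=0}^{148} (⌊(n+1)α+ρ⌋ − ⌊nα+ρ⌋)
the sum telescopes: every ⌊nα+ρ⌋ with 0 < n < 149 appears once with + and once with −, leaving ⌊149α+ρ⌋ − ⌊0·α+ρ⌋
149α + ρ = (149·183) / 251 = 27267/251
ρ = 0/251
⌊27267/251⌋ = 108,  ⌊0/251⌋ = 0
#1s = 108 − 0 = 108


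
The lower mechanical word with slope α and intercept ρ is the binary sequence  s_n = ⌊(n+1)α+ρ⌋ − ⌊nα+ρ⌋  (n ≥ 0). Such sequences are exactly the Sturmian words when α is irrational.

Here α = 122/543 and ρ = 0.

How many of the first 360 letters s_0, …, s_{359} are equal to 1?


#1s = Σ_{n=0}^{359} s_n = Σ_{n=0}^{359} (⌊(n+1)α+ρ⌋ − ⌊nα+ρ⌋)
the sum telescopes: every ⌊nα+ρ⌋ with 0 < n < 360 appears once with + and once with −, leaving ⌊360α+ρ⌋ − ⌊0·α+ρ⌋
360α + ρ = (360·122) / 543 = 43920/543
ρ = 0/543
⌊43920/543⌋ = 80,  ⌊0/543⌋ = 0
#1s = 80 − 0 = 80

80


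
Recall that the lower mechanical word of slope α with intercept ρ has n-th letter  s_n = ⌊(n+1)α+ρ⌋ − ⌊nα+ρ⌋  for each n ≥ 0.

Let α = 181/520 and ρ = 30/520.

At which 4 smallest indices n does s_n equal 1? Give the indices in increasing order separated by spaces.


2 5 8 11

n=0: ⌊211/520⌋−⌊30/520⌋ = 0−0 = 0
n=1: ⌊392/520⌋−⌊211/520⌋ = 0−0 = 0
n=2: ⌊573/520⌋−⌊392/520⌋ = 1−0 = 1  ← one
n=3: ⌊754/520⌋−⌊573/520⌋ = 1−1 = 0
n=4: ⌊935/520⌋−⌊754/520⌋ = 1−1 = 0
n=5: ⌊1116/520⌋−⌊935/520⌋ = 2−1 = 1  ← one
n=6: ⌊1297/520⌋−⌊1116/520⌋ = 2−2 = 0
n=7: ⌊1478/520⌋−⌊1297/520⌋ = 2−2 = 0
n=8: ⌊1659/520⌋−⌊1478/520⌋ = 3−2 = 1  ← one
n=9: ⌊1840/520⌋−⌊1659/520⌋ = 3−3 = 0
n=10: ⌊2021/520⌋−⌊1840/520⌋ = 3−3 = 0
n=11: ⌊2202/520⌋−⌊2021/520⌋ = 4−3 = 1  ← one
positions of the first 4 ones: 2 5 8 11


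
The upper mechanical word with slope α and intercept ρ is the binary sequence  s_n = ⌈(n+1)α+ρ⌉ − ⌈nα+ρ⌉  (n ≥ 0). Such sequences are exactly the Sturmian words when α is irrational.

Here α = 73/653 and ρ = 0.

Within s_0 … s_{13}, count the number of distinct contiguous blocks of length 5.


t_n = ⌈(n·73)/653⌉ for n = 0 … 14:
  n=0…9: ⌈0/653⌉=0 ⌈73/653⌉=1 ⌈146/653⌉=1 ⌈219/653⌉=1 ⌈292/653⌉=1 ⌈365/653⌉=1 ⌈438/653⌉=1 ⌈511/653⌉=1 ⌈584/653⌉=1 ⌈657/653⌉=2
  n=10…14: ⌈730/653⌉=2 ⌈803/653⌉=2 ⌈876/653⌉=2 ⌈949/653⌉=2 ⌈1022/653⌉=2
s_n = t_(n+1) − t_n for n = 0 … 13 gives
prefix = 10000000100000
slide a length-5 window over [0..4] … [9..13] (10 windows); first occurrence of each distinct factor:
  [  0..  4] 10000
  [  1..  5] 00000
  [  4..  8] 00001
  [  5..  9] 00010
  [  6.. 10] 00100
  [  7.. 11] 01000
  (the other 4 windows repeat one of these)
distinct factors: {00000, 00001, 00010, 00100, 01000, 10000}
count = 6  (Sturmian bound for length 5 is 6)

6


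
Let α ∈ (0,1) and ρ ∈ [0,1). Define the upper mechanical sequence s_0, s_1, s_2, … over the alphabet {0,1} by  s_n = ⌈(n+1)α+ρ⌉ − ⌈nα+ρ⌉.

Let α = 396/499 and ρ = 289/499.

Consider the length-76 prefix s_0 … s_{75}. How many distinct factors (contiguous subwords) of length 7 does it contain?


8

t_n = ⌈(n·396+289)/499⌉ for n = 0 … 76:
  n=0…9: ⌈289/499⌉=1 ⌈685/499⌉=2 ⌈1081/499⌉=3 ⌈1477/499⌉=3 ⌈1873/499⌉=4 ⌈2269/499⌉=5 ⌈2665/499⌉=6 ⌈3061/499⌉=7 ⌈3457/499⌉=7 ⌈3853/499⌉=8
  n=10…19: ⌈4249/499⌉=9 ⌈4645/499⌉=10 ⌈5041/499⌉=11 ⌈5437/499⌉=11 ⌈5833/499⌉=12 ⌈6229/499⌉=13 ⌈6625/499⌉=14 ⌈7021/499⌉=15 ⌈7417/499⌉=15 ⌈7813/499⌉=16
  n=20…29: ⌈8209/499⌉=17 ⌈8605/499⌉=18 ⌈9001/499⌉=19 ⌈9397/499⌉=19 ⌈9793/499⌉=20 ⌈10189/499⌉=21 ⌈10585/499⌉=22 ⌈10981/499⌉=23 ⌈11377/499⌉=23 ⌈11773/499⌉=24
  n=30…39: ⌈12169/499⌉=25 ⌈12565/499⌉=26 ⌈12961/499⌉=26 ⌈13357/499⌉=27 ⌈13753/499⌉=28 ⌈14149/499⌉=29 ⌈14545/499⌉=30 ⌈14941/499⌉=30 ⌈15337/499⌉=31 ⌈15733/499⌉=32
  n=40…49: ⌈16129/499⌉=33 ⌈16525/499⌉=34 ⌈16921/499⌉=34 ⌈17317/499⌉=35 ⌈17713/499⌉=36 ⌈18109/499⌉=37 ⌈18505/499⌉=38 ⌈18901/499⌉=38 ⌈19297/499⌉=39 ⌈19693/499⌉=40
  n=50…59: ⌈20089/499⌉=41 ⌈20485/499⌉=42 ⌈20881/499⌉=42 ⌈21277/499⌉=43 ⌈21673/499⌉=44 ⌈22069/499⌉=45 ⌈22465/499⌉=46 ⌈22861/499⌉=46 ⌈23257/499⌉=47 ⌈23653/499⌉=48
  n=60…69: ⌈24049/499⌉=49 ⌈24445/499⌉=49 ⌈24841/499⌉=50 ⌈25237/499⌉=51 ⌈25633/499⌉=52 ⌈26029/499⌉=53 ⌈26425/499⌉=53 ⌈26821/499⌉=54 ⌈27217/499⌉=55 ⌈27613/499⌉=56
  n=70…76: ⌈28009/499⌉=57 ⌈28405/499⌉=57 ⌈28801/499⌉=58 ⌈29197/499⌉=59 ⌈29593/499⌉=60 ⌈29989/499⌉=61 ⌈30385/499⌉=61
s_n = t_(n+1) − t_n for n = 0 … 75 gives
prefix = 1101111011110111101111011110111011110111101111011110111101110111101111011110
slide a length-7 window over [0..6] … [69..75] (70 windows); first occurrence of each distinct factor:
  [  0..  6] 1101111
  [  1..  7] 1011110
  [  2..  8] 0111101
  [  3..  9] 1111011
  [  4.. 10] 1110111
  [ 25.. 31] 1101110
  [ 26.. 32] 1011101
  [ 27.. 33] 0111011
  (the other 62 windows repeat one of these)
distinct factors: {0111011, 0111101, 1011101, 1011110, 1101110, 1101111, 1110111, 1111011}
count = 8  (Sturmian bound for length 7 is 8)


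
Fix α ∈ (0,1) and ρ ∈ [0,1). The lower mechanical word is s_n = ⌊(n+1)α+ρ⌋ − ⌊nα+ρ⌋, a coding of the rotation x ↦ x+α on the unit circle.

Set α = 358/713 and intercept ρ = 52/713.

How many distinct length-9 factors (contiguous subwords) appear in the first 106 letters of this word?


2

t_n = ⌊(n·358+52)/713⌋ for n = 0 … 106:
  n=0…9: ⌊52/713⌋=0 ⌊410/713⌋=0 ⌊768/713⌋=1 ⌊1126/713⌋=1 ⌊1484/713⌋=2 ⌊1842/713⌋=2 ⌊2200/713⌋=3 ⌊2558/713⌋=3 ⌊2916/713⌋=4 ⌊3274/713⌋=4
  n=10…19: ⌊3632/713⌋=5 ⌊3990/713⌋=5 ⌊4348/713⌋=6 ⌊4706/713⌋=6 ⌊5064/713⌋=7 ⌊5422/713⌋=7 ⌊5780/713⌋=8 ⌊6138/713⌋=8 ⌊6496/713⌋=9 ⌊6854/713⌋=9
  n=20…29: ⌊7212/713⌋=10 ⌊7570/713⌋=10 ⌊7928/713⌋=11 ⌊8286/713⌋=11 ⌊8644/713⌋=12 ⌊9002/713⌋=12 ⌊9360/713⌋=13 ⌊9718/713⌋=13 ⌊10076/713⌋=14 ⌊10434/713⌋=14
  n=30…39: ⌊10792/713⌋=15 ⌊11150/713⌋=15 ⌊11508/713⌋=16 ⌊11866/713⌋=16 ⌊12224/713⌋=17 ⌊12582/713⌋=17 ⌊12940/713⌋=18 ⌊13298/713⌋=18 ⌊13656/713⌋=19 ⌊14014/713⌋=19
  n=40…49: ⌊14372/713⌋=20 ⌊14730/713⌋=20 ⌊15088/713⌋=21 ⌊15446/713⌋=21 ⌊15804/713⌋=22 ⌊16162/713⌋=22 ⌊16520/713⌋=23 ⌊16878/713⌋=23 ⌊17236/713⌋=24 ⌊17594/713⌋=24
  n=50…59: ⌊17952/713⌋=25 ⌊18310/713⌋=25 ⌊18668/713⌋=26 ⌊19026/713⌋=26 ⌊19384/713⌋=27 ⌊19742/713⌋=27 ⌊20100/713⌋=28 ⌊20458/713⌋=28 ⌊20816/713⌋=29 ⌊21174/713⌋=29
  n=60…69: ⌊21532/713⌋=30 ⌊21890/713⌋=30 ⌊22248/713⌋=31 ⌊22606/713⌋=31 ⌊22964/713⌋=32 ⌊23322/713⌋=32 ⌊23680/713⌋=33 ⌊24038/713⌋=33 ⌊24396/713⌋=34 ⌊24754/713⌋=34
  n=70…79: ⌊25112/713⌋=35 ⌊25470/713⌋=35 ⌊25828/713⌋=36 ⌊26186/713⌋=36 ⌊26544/713⌋=37 ⌊26902/713⌋=37 ⌊27260/713⌋=38 ⌊27618/713⌋=38 ⌊27976/713⌋=39 ⌊28334/713⌋=39
  n=80…89: ⌊28692/713⌋=40 ⌊29050/713⌋=40 ⌊29408/713⌋=41 ⌊29766/713⌋=41 ⌊30124/713⌋=42 ⌊30482/713⌋=42 ⌊30840/713⌋=43 ⌊31198/713⌋=43 ⌊31556/713⌋=44 ⌊31914/713⌋=44
  n=90…99: ⌊32272/713⌋=45 ⌊32630/713⌋=45 ⌊32988/713⌋=46 ⌊33346/713⌋=46 ⌊33704/713⌋=47 ⌊34062/713⌋=47 ⌊34420/713⌋=48 ⌊34778/713⌋=48 ⌊35136/713⌋=49 ⌊35494/713⌋=49
  n=100…106: ⌊35852/713⌋=50 ⌊36210/713⌋=50 ⌊36568/713⌋=51 ⌊36926/713⌋=51 ⌊37284/713⌋=52 ⌊37642/713⌋=52 ⌊38000/713⌋=53
s_n = t_(n+1) − t_n for n = 0 … 105 gives
prefix = 0101010101010101010101010101010101010101010101010101010101010101010101010101010101010101010101010101010101
slide a length-9 window over [0..8] … [97..105] (98 windows); first occurrence of each distinct factor:
  [  0..  8] 010101010
  [  1..  9] 101010101
  (the other 96 windows repeat one of these)
distinct factors: {010101010, 101010101}
count = 2  (Sturmian bound for length 9 is 10)


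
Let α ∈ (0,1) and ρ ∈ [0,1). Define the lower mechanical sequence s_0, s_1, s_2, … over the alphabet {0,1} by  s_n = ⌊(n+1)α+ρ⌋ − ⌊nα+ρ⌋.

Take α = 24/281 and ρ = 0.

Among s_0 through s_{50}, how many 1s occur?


4

#1s = Σ_{n=0}^{50} s_n = Σ_{n=0}^{50} (⌊(n+1)α+ρ⌋ − ⌊nα+ρ⌋)
the sum telescopes: every ⌊nα+ρ⌋ with 0 < n < 51 appears once with + and once with −, leaving ⌊51α+ρ⌋ − ⌊0·α+ρ⌋
51α + ρ = (51·24) / 281 = 1224/281
ρ = 0/281
⌊1224/281⌋ = 4,  ⌊0/281⌋ = 0
#1s = 4 − 0 = 4


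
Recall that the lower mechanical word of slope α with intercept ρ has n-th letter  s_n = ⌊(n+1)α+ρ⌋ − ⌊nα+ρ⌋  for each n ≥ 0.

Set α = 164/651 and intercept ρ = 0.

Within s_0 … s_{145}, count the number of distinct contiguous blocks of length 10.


t_n = ⌊(n·164)/651⌋ for n = 0 … 146:
  n=0…9: ⌊0/651⌋=0 ⌊164/651⌋=0 ⌊328/651⌋=0 ⌊492/651⌋=0 ⌊656/651⌋=1 ⌊820/651⌋=1 ⌊984/651⌋=1 ⌊1148/651⌋=1 ⌊1312/651⌋=2 ⌊1476/651⌋=2
  n=10…19: ⌊1640/651⌋=2 ⌊1804/651⌋=2 ⌊1968/651⌋=3 ⌊2132/651⌋=3 ⌊2296/651⌋=3 ⌊2460/651⌋=3 ⌊2624/651⌋=4 ⌊2788/651⌋=4 ⌊2952/651⌋=4 ⌊3116/651⌋=4
  n=20…29: ⌊3280/651⌋=5 ⌊3444/651⌋=5 ⌊3608/651⌋=5 ⌊3772/651⌋=5 ⌊3936/651⌋=6 ⌊4100/651⌋=6 ⌊4264/651⌋=6 ⌊4428/651⌋=6 ⌊4592/651⌋=7 ⌊4756/651⌋=7
  n=30…39: ⌊4920/651⌋=7 ⌊5084/651⌋=7 ⌊5248/651⌋=8 ⌊5412/651⌋=8 ⌊5576/651⌋=8 ⌊5740/651⌋=8 ⌊5904/651⌋=9 ⌊6068/651⌋=9 ⌊6232/651⌋=9 ⌊6396/651⌋=9
  n=40…49: ⌊6560/651⌋=10 ⌊6724/651⌋=10 ⌊6888/651⌋=10 ⌊7052/651⌋=10 ⌊7216/651⌋=11 ⌊7380/651⌋=11 ⌊7544/651⌋=11 ⌊7708/651⌋=11 ⌊7872/651⌋=12 ⌊8036/651⌋=12
  n=50…59: ⌊8200/651⌋=12 ⌊8364/651⌋=12 ⌊8528/651⌋=13 ⌊8692/651⌋=13 ⌊8856/651⌋=13 ⌊9020/651⌋=13 ⌊9184/651⌋=14 ⌊9348/651⌋=14 ⌊9512/651⌋=14 ⌊9676/651⌋=14
  n=60…69: ⌊9840/651⌋=15 ⌊10004/651⌋=15 ⌊10168/651⌋=15 ⌊10332/651⌋=15 ⌊10496/651⌋=16 ⌊10660/651⌋=16 ⌊10824/651⌋=16 ⌊10988/651⌋=16 ⌊11152/651⌋=17 ⌊11316/651⌋=17
  n=70…79: ⌊11480/651⌋=17 ⌊11644/651⌋=17 ⌊11808/651⌋=18 ⌊11972/651⌋=18 ⌊12136/651⌋=18 ⌊12300/651⌋=18 ⌊12464/651⌋=19 ⌊12628/651⌋=19 ⌊12792/651⌋=19 ⌊12956/651⌋=19
  n=80…89: ⌊13120/651⌋=20 ⌊13284/651⌋=20 ⌊13448/651⌋=20 ⌊13612/651⌋=20 ⌊13776/651⌋=21 ⌊13940/651⌋=21 ⌊14104/651⌋=21 ⌊14268/651⌋=21 ⌊14432/651⌋=22 ⌊14596/651⌋=22
  n=90…99: ⌊14760/651⌋=22 ⌊14924/651⌋=22 ⌊15088/651⌋=23 ⌊15252/651⌋=23 ⌊15416/651⌋=23 ⌊15580/651⌋=23 ⌊15744/651⌋=24 ⌊15908/651⌋=24 ⌊16072/651⌋=24 ⌊16236/651⌋=24
  n=100…109: ⌊16400/651⌋=25 ⌊16564/651⌋=25 ⌊16728/651⌋=25 ⌊16892/651⌋=25 ⌊17056/651⌋=26 ⌊17220/651⌋=26 ⌊17384/651⌋=26 ⌊17548/651⌋=26 ⌊17712/651⌋=27 ⌊17876/651⌋=27
  n=110…119: ⌊18040/651⌋=27 ⌊18204/651⌋=27 ⌊18368/651⌋=28 ⌊18532/651⌋=28 ⌊18696/651⌋=28 ⌊18860/651⌋=28 ⌊19024/651⌋=29 ⌊19188/651⌋=29 ⌊19352/651⌋=29 ⌊19516/651⌋=29
  n=120…129: ⌊19680/651⌋=30 ⌊19844/651⌋=30 ⌊20008/651⌋=30 ⌊20172/651⌋=30 ⌊20336/651⌋=31 ⌊20500/651⌋=31 ⌊20664/651⌋=31 ⌊20828/651⌋=31 ⌊20992/651⌋=32 ⌊21156/651⌋=32
  n=130…139: ⌊21320/651⌋=32 ⌊21484/651⌋=33 ⌊21648/651⌋=33 ⌊21812/651⌋=33 ⌊21976/651⌋=33 ⌊22140/651⌋=34 ⌊22304/651⌋=34 ⌊22468/651⌋=34 ⌊22632/651⌋=34 ⌊22796/651⌋=35
  n=140…146: ⌊22960/651⌋=35 ⌊23124/651⌋=35 ⌊23288/651⌋=35 ⌊23452/651⌋=36 ⌊23616/651⌋=36 ⌊23780/651⌋=36 ⌊23944/651⌋=36
s_n = t_(n+1) − t_n for n = 0 … 145 gives
prefix = 00010001000100010001000100010001000100010001000100010001000100010001000100010001000100010001000100010001000100010001000100010001001000100010001000
slide a length-10 window over [0..9] … [136..145] (137 windows); first occurrence of each distinct factor:
  [  0..  9] 0001000100
  [  1.. 10] 0010001000
  [  2.. 11] 0100010001
  [  3.. 12] 1000100010
  [121..130] 0010001001
  [122..131] 0100010010
  [123..132] 1000100100
  [124..133] 0001001000
  [125..134] 0010010001
  [126..135] 0100100010
  [127..136] 1001000100
  (the other 126 windows repeat one of these)
distinct factors: {0001000100, 0001001000, 0010001000, 0010001001, 0010010001, 0100010001, 0100010010, 0100100010, 1000100010, 1000100100, 1001000100}
count = 11  (Sturmian bound for length 10 is 11)

11


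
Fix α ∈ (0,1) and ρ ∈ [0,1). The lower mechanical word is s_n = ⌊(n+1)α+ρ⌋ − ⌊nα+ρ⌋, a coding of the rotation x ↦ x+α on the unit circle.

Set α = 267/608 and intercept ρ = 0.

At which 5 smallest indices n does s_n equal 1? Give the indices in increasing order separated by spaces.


n=0: ⌊267/608⌋−⌊0/608⌋ = 0−0 = 0
n=1: ⌊534/608⌋−⌊267/608⌋ = 0−0 = 0
n=2: ⌊801/608⌋−⌊534/608⌋ = 1−0 = 1  ← one
n=3: ⌊1068/608⌋−⌊801/608⌋ = 1−1 = 0
n=4: ⌊1335/608⌋−⌊1068/608⌋ = 2−1 = 1  ← one
n=5: ⌊1602/608⌋−⌊1335/608⌋ = 2−2 = 0
n=6: ⌊1869/608⌋−⌊1602/608⌋ = 3−2 = 1  ← one
n=7: ⌊2136/608⌋−⌊1869/608⌋ = 3−3 = 0
n=8: ⌊2403/608⌋−⌊2136/608⌋ = 3−3 = 0
n=9: ⌊2670/608⌋−⌊2403/608⌋ = 4−3 = 1  ← one
n=10: ⌊2937/608⌋−⌊2670/608⌋ = 4−4 = 0
n=11: ⌊3204/608⌋−⌊2937/608⌋ = 5−4 = 1  ← one
positions of the first 5 ones: 2 4 6 9 11

2 4 6 9 11


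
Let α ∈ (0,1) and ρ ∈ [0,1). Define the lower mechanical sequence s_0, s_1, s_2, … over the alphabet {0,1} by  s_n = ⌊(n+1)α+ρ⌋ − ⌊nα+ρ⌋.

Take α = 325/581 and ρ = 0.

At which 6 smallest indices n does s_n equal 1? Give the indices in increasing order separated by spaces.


1 3 5 7 8 10

n=0: ⌊325/581⌋−⌊0/581⌋ = 0−0 = 0
n=1: ⌊650/581⌋−⌊325/581⌋ = 1−0 = 1  ← one
n=2: ⌊975/581⌋−⌊650/581⌋ = 1−1 = 0
n=3: ⌊1300/581⌋−⌊975/581⌋ = 2−1 = 1  ← one
n=4: ⌊1625/581⌋−⌊1300/581⌋ = 2−2 = 0
n=5: ⌊1950/581⌋−⌊1625/581⌋ = 3−2 = 1  ← one
n=6: ⌊2275/581⌋−⌊1950/581⌋ = 3−3 = 0
n=7: ⌊2600/581⌋−⌊2275/581⌋ = 4−3 = 1  ← one
n=8: ⌊2925/581⌋−⌊2600/581⌋ = 5−4 = 1  ← one
n=9: ⌊3250/581⌋−⌊2925/581⌋ = 5−5 = 0
n=10: ⌊3575/581⌋−⌊3250/581⌋ = 6−5 = 1  ← one
positions of the first 6 ones: 1 3 5 7 8 10


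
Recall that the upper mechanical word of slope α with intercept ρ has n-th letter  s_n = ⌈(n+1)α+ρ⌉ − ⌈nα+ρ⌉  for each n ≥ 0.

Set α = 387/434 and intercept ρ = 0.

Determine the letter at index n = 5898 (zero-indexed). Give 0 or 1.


1

(n+1)α + ρ = (5899·387) / 434 = 2282913/434
nα + ρ     = (5898·387) / 434 = 2282526/434
⌈2282913/434⌉ = 5261,  ⌈2282526/434⌉ = 5260
s_{5898} = 5261 − 5260 = 1


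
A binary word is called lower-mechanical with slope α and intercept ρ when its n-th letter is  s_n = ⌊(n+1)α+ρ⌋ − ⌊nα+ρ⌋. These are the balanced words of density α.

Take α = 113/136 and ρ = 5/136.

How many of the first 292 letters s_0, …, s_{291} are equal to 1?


242

#1s = Σ_{n=0}^{291} s_n = Σ_{n=0}^{291} (⌊(n+1)α+ρ⌋ − ⌊nα+ρ⌋)
the sum telescopes: every ⌊nα+ρ⌋ with 0 < n < 292 appears once with + and once with −, leaving ⌊292α+ρ⌋ − ⌊0·α+ρ⌋
292α + ρ = (292·113 + 5) / 136 = 33001/136
ρ = 5/136
⌊33001/136⌋ = 242,  ⌊5/136⌋ = 0
#1s = 242 − 0 = 242


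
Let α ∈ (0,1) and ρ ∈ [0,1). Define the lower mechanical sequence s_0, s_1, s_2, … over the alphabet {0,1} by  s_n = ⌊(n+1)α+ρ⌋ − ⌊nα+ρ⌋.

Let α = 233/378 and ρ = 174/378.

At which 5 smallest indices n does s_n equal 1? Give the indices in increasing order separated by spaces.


n=0: ⌊407/378⌋−⌊174/378⌋ = 1−0 = 1  ← one
n=1: ⌊640/378⌋−⌊407/378⌋ = 1−1 = 0
n=2: ⌊873/378⌋−⌊640/378⌋ = 2−1 = 1  ← one
n=3: ⌊1106/378⌋−⌊873/378⌋ = 2−2 = 0
n=4: ⌊1339/378⌋−⌊1106/378⌋ = 3−2 = 1  ← one
n=5: ⌊1572/378⌋−⌊1339/378⌋ = 4−3 = 1  ← one
n=6: ⌊1805/378⌋−⌊1572/378⌋ = 4−4 = 0
n=7: ⌊2038/378⌋−⌊1805/378⌋ = 5−4 = 1  ← one
positions of the first 5 ones: 0 2 4 5 7

0 2 4 5 7


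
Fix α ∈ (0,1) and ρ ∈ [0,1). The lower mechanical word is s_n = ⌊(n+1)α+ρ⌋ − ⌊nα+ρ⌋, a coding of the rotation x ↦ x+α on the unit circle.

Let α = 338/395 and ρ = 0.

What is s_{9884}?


1

(n+1)α + ρ = (9885·338) / 395 = 3341130/395
nα + ρ     = (9884·338) / 395 = 3340792/395
⌊3341130/395⌋ = 8458,  ⌊3340792/395⌋ = 8457
s_{9884} = 8458 − 8457 = 1


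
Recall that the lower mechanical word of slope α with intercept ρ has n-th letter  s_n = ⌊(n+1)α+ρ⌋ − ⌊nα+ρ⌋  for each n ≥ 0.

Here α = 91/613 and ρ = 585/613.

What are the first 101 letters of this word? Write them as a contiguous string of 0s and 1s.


10000001000001000000100000010000010000001000000100000010000010000001000000100000010000010000001000000

n=0: ⌊(1·91+585)/613⌋ − ⌊(0·91+585)/613⌋ = ⌊676/613⌋ − ⌊585/613⌋ = 1 − 0 = 1
n=1: ⌊(2·91+585)/613⌋ − ⌊(1·91+585)/613⌋ = ⌊767/613⌋ − ⌊676/613⌋ = 1 − 1 = 0
n=2: ⌊(3·91+585)/613⌋ − ⌊(2·91+585)/613⌋ = ⌊858/613⌋ − ⌊767/613⌋ = 1 − 1 = 0
n=3: ⌊(4·91+585)/613⌋ − ⌊(3·91+585)/613⌋ = ⌊949/613⌋ − ⌊858/613⌋ = 1 − 1 = 0
n=4: ⌊(5·91+585)/613⌋ − ⌊(4·91+585)/613⌋ = ⌊1040/613⌋ − ⌊949/613⌋ = 1 − 1 = 0
n=5: ⌊(6·91+585)/613⌋ − ⌊(5·91+585)/613⌋ = ⌊1131/613⌋ − ⌊1040/613⌋ = 1 − 1 = 0
n=6: ⌊(7·91+585)/613⌋ − ⌊(6·91+585)/613⌋ = ⌊1222/613⌋ − ⌊1131/613⌋ = 1 − 1 = 0
n=7: ⌊(8·91+585)/613⌋ − ⌊(7·91+585)/613⌋ = ⌊1313/613⌋ − ⌊1222/613⌋ = 2 − 1 = 1
n=8: ⌊(9·91+585)/613⌋ − ⌊(8·91+585)/613⌋ = ⌊1404/613⌋ − ⌊1313/613⌋ = 2 − 2 = 0
n=9: ⌊(10·91+585)/613⌋ − ⌊(9·91+585)/613⌋ = ⌊1495/613⌋ − ⌊1404/613⌋ = 2 − 2 = 0
n=10: ⌊(11·91+585)/613⌋ − ⌊(10·91+585)/613⌋ = ⌊1586/613⌋ − ⌊1495/613⌋ = 2 − 2 = 0
n=11: ⌊(12·91+585)/613⌋ − ⌊(11·91+585)/613⌋ = ⌊1677/613⌋ − ⌊1586/613⌋ = 2 − 2 = 0
n=12: ⌊(13·91+585)/613⌋ − ⌊(12·91+585)/613⌋ = ⌊1768/613⌋ − ⌊1677/613⌋ = 2 − 2 = 0
n=13: ⌊(14·91+585)/613⌋ − ⌊(13·91+585)/613⌋ = ⌊1859/613⌋ − ⌊1768/613⌋ = 3 − 2 = 1
n=14: ⌊(15·91+585)/613⌋ − ⌊(14·91+585)/613⌋ = ⌊1950/613⌋ − ⌊1859/613⌋ = 3 − 3 = 0
n=15: ⌊(16·91+585)/613⌋ − ⌊(15·91+585)/613⌋ = ⌊2041/613⌋ − ⌊1950/613⌋ = 3 − 3 = 0
n=16: ⌊(17·91+585)/613⌋ − ⌊(16·91+585)/613⌋ = ⌊2132/613⌋ − ⌊2041/613⌋ = 3 − 3 = 0
n=17: ⌊(18·91+585)/613⌋ − ⌊(17·91+585)/613⌋ = ⌊2223/613⌋ − ⌊2132/613⌋ = 3 − 3 = 0
n=18: ⌊(19·91+585)/613⌋ − ⌊(18·91+585)/613⌋ = ⌊2314/613⌋ − ⌊2223/613⌋ = 3 − 3 = 0
n=19: ⌊(20·91+585)/613⌋ − ⌊(19·91+585)/613⌋ = ⌊2405/613⌋ − ⌊2314/613⌋ = 3 − 3 = 0
n=20: ⌊(21·91+585)/613⌋ − ⌊(20·91+585)/613⌋ = ⌊2496/613⌋ − ⌊2405/613⌋ = 4 − 3 = 1
n=21: ⌊(22·91+585)/613⌋ − ⌊(21·91+585)/613⌋ = ⌊2587/613⌋ − ⌊2496/613⌋ = 4 − 4 = 0
n=22: ⌊(23·91+585)/613⌋ − ⌊(22·91+585)/613⌋ = ⌊2678/613⌋ − ⌊2587/613⌋ = 4 − 4 = 0
n=23: ⌊(24·91+585)/613⌋ − ⌊(23·91+585)/613⌋ = ⌊2769/613⌋ − ⌊2678/613⌋ = 4 − 4 = 0
n=24: ⌊(25·91+585)/613⌋ − ⌊(24·91+585)/613⌋ = ⌊2860/613⌋ − ⌊2769/613⌋ = 4 − 4 = 0
n=25: ⌊(26·91+585)/613⌋ − ⌊(25·91+585)/613⌋ = ⌊2951/613⌋ − ⌊2860/613⌋ = 4 − 4 = 0
n=26: ⌊(27·91+585)/613⌋ − ⌊(26·91+585)/613⌋ = ⌊3042/613⌋ − ⌊2951/613⌋ = 4 − 4 = 0
n=27: ⌊(28·91+585)/613⌋ − ⌊(27·91+585)/613⌋ = ⌊3133/613⌋ − ⌊3042/613⌋ = 5 − 4 = 1
n=28: ⌊(29·91+585)/613⌋ − ⌊(28·91+585)/613⌋ = ⌊3224/613⌋ − ⌊3133/613⌋ = 5 − 5 = 0
n=29: ⌊(30·91+585)/613⌋ − ⌊(29·91+585)/613⌋ = ⌊3315/613⌋ − ⌊3224/613⌋ = 5 − 5 = 0
n=30: ⌊(31·91+585)/613⌋ − ⌊(30·91+585)/613⌋ = ⌊3406/613⌋ − ⌊3315/613⌋ = 5 − 5 = 0
n=31: ⌊(32·91+585)/613⌋ − ⌊(31·91+585)/613⌋ = ⌊3497/613⌋ − ⌊3406/613⌋ = 5 − 5 = 0
n=32: ⌊(33·91+585)/613⌋ − ⌊(32·91+585)/613⌋ = ⌊3588/613⌋ − ⌊3497/613⌋ = 5 − 5 = 0
n=33: ⌊(34·91+585)/613⌋ − ⌊(33·91+585)/613⌋ = ⌊3679/613⌋ − ⌊3588/613⌋ = 6 − 5 = 1
n=34: ⌊(35·91+585)/613⌋ − ⌊(34·91+585)/613⌋ = ⌊3770/613⌋ − ⌊3679/613⌋ = 6 − 6 = 0
n=35: ⌊(36·91+585)/613⌋ − ⌊(35·91+585)/613⌋ = ⌊3861/613⌋ − ⌊3770/613⌋ = 6 − 6 = 0
n=36: ⌊(37·91+585)/613⌋ − ⌊(36·91+585)/613⌋ = ⌊3952/613⌋ − ⌊3861/613⌋ = 6 − 6 = 0
n=37: ⌊(38·91+585)/613⌋ − ⌊(37·91+585)/613⌋ = ⌊4043/613⌋ − ⌊3952/613⌋ = 6 − 6 = 0
n=38: ⌊(39·91+585)/613⌋ − ⌊(38·91+585)/613⌋ = ⌊4134/613⌋ − ⌊4043/613⌋ = 6 − 6 = 0
n=39: ⌊(40·91+585)/613⌋ − ⌊(39·91+585)/613⌋ = ⌊4225/613⌋ − ⌊4134/613⌋ = 6 − 6 = 0
n=40: ⌊(41·91+585)/613⌋ − ⌊(40·91+585)/613⌋ = ⌊4316/613⌋ − ⌊4225/613⌋ = 7 − 6 = 1
n=41: ⌊(42·91+585)/613⌋ − ⌊(41·91+585)/613⌋ = ⌊4407/613⌋ − ⌊4316/613⌋ = 7 − 7 = 0
n=42: ⌊(43·91+585)/613⌋ − ⌊(42·91+585)/613⌋ = ⌊4498/613⌋ − ⌊4407/613⌋ = 7 − 7 = 0
n=43: ⌊(44·91+585)/613⌋ − ⌊(43·91+585)/613⌋ = ⌊4589/613⌋ − ⌊4498/613⌋ = 7 − 7 = 0
n=44: ⌊(45·91+585)/613⌋ − ⌊(44·91+585)/613⌋ = ⌊4680/613⌋ − ⌊4589/613⌋ = 7 − 7 = 0
n=45: ⌊(46·91+585)/613⌋ − ⌊(45·91+585)/613⌋ = ⌊4771/613⌋ − ⌊4680/613⌋ = 7 − 7 = 0
n=46: ⌊(47·91+585)/613⌋ − ⌊(46·91+585)/613⌋ = ⌊4862/613⌋ − ⌊4771/613⌋ = 7 − 7 = 0
n=47: ⌊(48·91+585)/613⌋ − ⌊(47·91+585)/613⌋ = ⌊4953/613⌋ − ⌊4862/613⌋ = 8 − 7 = 1
n=48: ⌊(49·91+585)/613⌋ − ⌊(48·91+585)/613⌋ = ⌊5044/613⌋ − ⌊4953/613⌋ = 8 − 8 = 0
n=49: ⌊(50·91+585)/613⌋ − ⌊(49·91+585)/613⌋ = ⌊5135/613⌋ − ⌊5044/613⌋ = 8 − 8 = 0
n=50: ⌊(51·91+585)/613⌋ − ⌊(50·91+585)/613⌋ = ⌊5226/613⌋ − ⌊5135/613⌋ = 8 − 8 = 0
n=51: ⌊(52·91+585)/613⌋ − ⌊(51·91+585)/613⌋ = ⌊5317/613⌋ − ⌊5226/613⌋ = 8 − 8 = 0
n=52: ⌊(53·91+585)/613⌋ − ⌊(52·91+585)/613⌋ = ⌊5408/613⌋ − ⌊5317/613⌋ = 8 − 8 = 0
n=53: ⌊(54·91+585)/613⌋ − ⌊(53·91+585)/613⌋ = ⌊5499/613⌋ − ⌊5408/613⌋ = 8 − 8 = 0
n=54: ⌊(55·91+585)/613⌋ − ⌊(54·91+585)/613⌋ = ⌊5590/613⌋ − ⌊5499/613⌋ = 9 − 8 = 1
n=55: ⌊(56·91+585)/613⌋ − ⌊(55·91+585)/613⌋ = ⌊5681/613⌋ − ⌊5590/613⌋ = 9 − 9 = 0
n=56: ⌊(57·91+585)/613⌋ − ⌊(56·91+585)/613⌋ = ⌊5772/613⌋ − ⌊5681/613⌋ = 9 − 9 = 0
n=57: ⌊(58·91+585)/613⌋ − ⌊(57·91+585)/613⌋ = ⌊5863/613⌋ − ⌊5772/613⌋ = 9 − 9 = 0
n=58: ⌊(59·91+585)/613⌋ − ⌊(58·91+585)/613⌋ = ⌊5954/613⌋ − ⌊5863/613⌋ = 9 − 9 = 0
n=59: ⌊(60·91+585)/613⌋ − ⌊(59·91+585)/613⌋ = ⌊6045/613⌋ − ⌊5954/613⌋ = 9 − 9 = 0
n=60: ⌊(61·91+585)/613⌋ − ⌊(60·91+585)/613⌋ = ⌊6136/613⌋ − ⌊6045/613⌋ = 10 − 9 = 1
n=61: ⌊(62·91+585)/613⌋ − ⌊(61·91+585)/613⌋ = ⌊6227/613⌋ − ⌊6136/613⌋ = 10 − 10 = 0
n=62: ⌊(63·91+585)/613⌋ − ⌊(62·91+585)/613⌋ = ⌊6318/613⌋ − ⌊6227/613⌋ = 10 − 10 = 0
n=63: ⌊(64·91+585)/613⌋ − ⌊(63·91+585)/613⌋ = ⌊6409/613⌋ − ⌊6318/613⌋ = 10 − 10 = 0
n=64: ⌊(65·91+585)/613⌋ − ⌊(64·91+585)/613⌋ = ⌊6500/613⌋ − ⌊6409/613⌋ = 10 − 10 = 0
n=65: ⌊(66·91+585)/613⌋ − ⌊(65·91+585)/613⌋ = ⌊6591/613⌋ − ⌊6500/613⌋ = 10 − 10 = 0
n=66: ⌊(67·91+585)/613⌋ − ⌊(66·91+585)/613⌋ = ⌊6682/613⌋ − ⌊6591/613⌋ = 10 − 10 = 0
n=67: ⌊(68·91+585)/613⌋ − ⌊(67·91+585)/613⌋ = ⌊6773/613⌋ − ⌊6682/613⌋ = 11 − 10 = 1
n=68: ⌊(69·91+585)/613⌋ − ⌊(68·91+585)/613⌋ = ⌊6864/613⌋ − ⌊6773/613⌋ = 11 − 11 = 0
n=69: ⌊(70·91+585)/613⌋ − ⌊(69·91+585)/613⌋ = ⌊6955/613⌋ − ⌊6864/613⌋ = 11 − 11 = 0
n=70: ⌊(71·91+585)/613⌋ − ⌊(70·91+585)/613⌋ = ⌊7046/613⌋ − ⌊6955/613⌋ = 11 − 11 = 0
n=71: ⌊(72·91+585)/613⌋ − ⌊(71·91+585)/613⌋ = ⌊7137/613⌋ − ⌊7046/613⌋ = 11 − 11 = 0
n=72: ⌊(73·91+585)/613⌋ − ⌊(72·91+585)/613⌋ = ⌊7228/613⌋ − ⌊7137/613⌋ = 11 − 11 = 0
n=73: ⌊(74·91+585)/613⌋ − ⌊(73·91+585)/613⌋ = ⌊7319/613⌋ − ⌊7228/613⌋ = 11 − 11 = 0
n=74: ⌊(75·91+585)/613⌋ − ⌊(74·91+585)/613⌋ = ⌊7410/613⌋ − ⌊7319/613⌋ = 12 − 11 = 1
n=75: ⌊(76·91+585)/613⌋ − ⌊(75·91+585)/613⌋ = ⌊7501/613⌋ − ⌊7410/613⌋ = 12 − 12 = 0
n=76: ⌊(77·91+585)/613⌋ − ⌊(76·91+585)/613⌋ = ⌊7592/613⌋ − ⌊7501/613⌋ = 12 − 12 = 0
n=77: ⌊(78·91+585)/613⌋ − ⌊(77·91+585)/613⌋ = ⌊7683/613⌋ − ⌊7592/613⌋ = 12 − 12 = 0
n=78: ⌊(79·91+585)/613⌋ − ⌊(78·91+585)/613⌋ = ⌊7774/613⌋ − ⌊7683/613⌋ = 12 − 12 = 0
n=79: ⌊(80·91+585)/613⌋ − ⌊(79·91+585)/613⌋ = ⌊7865/613⌋ − ⌊7774/613⌋ = 12 − 12 = 0
n=80: ⌊(81·91+585)/613⌋ − ⌊(80·91+585)/613⌋ = ⌊7956/613⌋ − ⌊7865/613⌋ = 12 − 12 = 0
n=81: ⌊(82·91+585)/613⌋ − ⌊(81·91+585)/613⌋ = ⌊8047/613⌋ − ⌊7956/613⌋ = 13 − 12 = 1
n=82: ⌊(83·91+585)/613⌋ − ⌊(82·91+585)/613⌋ = ⌊8138/613⌋ − ⌊8047/613⌋ = 13 − 13 = 0
n=83: ⌊(84·91+585)/613⌋ − ⌊(83·91+585)/613⌋ = ⌊8229/613⌋ − ⌊8138/613⌋ = 13 − 13 = 0
n=84: ⌊(85·91+585)/613⌋ − ⌊(84·91+585)/613⌋ = ⌊8320/613⌋ − ⌊8229/613⌋ = 13 − 13 = 0
n=85: ⌊(86·91+585)/613⌋ − ⌊(85·91+585)/613⌋ = ⌊8411/613⌋ − ⌊8320/613⌋ = 13 − 13 = 0
n=86: ⌊(87·91+585)/613⌋ − ⌊(86·91+585)/613⌋ = ⌊8502/613⌋ − ⌊8411/613⌋ = 13 − 13 = 0
n=87: ⌊(88·91+585)/613⌋ − ⌊(87·91+585)/613⌋ = ⌊8593/613⌋ − ⌊8502/613⌋ = 14 − 13 = 1
n=88: ⌊(89·91+585)/613⌋ − ⌊(88·91+585)/613⌋ = ⌊8684/613⌋ − ⌊8593/613⌋ = 14 − 14 = 0
n=89: ⌊(90·91+585)/613⌋ − ⌊(89·91+585)/613⌋ = ⌊8775/613⌋ − ⌊8684/613⌋ = 14 − 14 = 0
n=90: ⌊(91·91+585)/613⌋ − ⌊(90·91+585)/613⌋ = ⌊8866/613⌋ − ⌊8775/613⌋ = 14 − 14 = 0
n=91: ⌊(92·91+585)/613⌋ − ⌊(91·91+585)/613⌋ = ⌊8957/613⌋ − ⌊8866/613⌋ = 14 − 14 = 0
n=92: ⌊(93·91+585)/613⌋ − ⌊(92·91+585)/613⌋ = ⌊9048/613⌋ − ⌊8957/613⌋ = 14 − 14 = 0
n=93: ⌊(94·91+585)/613⌋ − ⌊(93·91+585)/613⌋ = ⌊9139/613⌋ − ⌊9048/613⌋ = 14 − 14 = 0
n=94: ⌊(95·91+585)/613⌋ − ⌊(94·91+585)/613⌋ = ⌊9230/613⌋ − ⌊9139/613⌋ = 15 − 14 = 1
n=95: ⌊(96·91+585)/613⌋ − ⌊(95·91+585)/613⌋ = ⌊9321/613⌋ − ⌊9230/613⌋ = 15 − 15 = 0
n=96: ⌊(97·91+585)/613⌋ − ⌊(96·91+585)/613⌋ = ⌊9412/613⌋ − ⌊9321/613⌋ = 15 − 15 = 0
n=97: ⌊(98·91+585)/613⌋ − ⌊(97·91+585)/613⌋ = ⌊9503/613⌋ − ⌊9412/613⌋ = 15 − 15 = 0
n=98: ⌊(99·91+585)/613⌋ − ⌊(98·91+585)/613⌋ = ⌊9594/613⌋ − ⌊9503/613⌋ = 15 − 15 = 0
n=99: ⌊(100·91+585)/613⌋ − ⌊(99·91+585)/613⌋ = ⌊9685/613⌋ − ⌊9594/613⌋ = 15 − 15 = 0
n=100: ⌊(101·91+585)/613⌋ − ⌊(100·91+585)/613⌋ = ⌊9776/613⌋ − ⌊9685/613⌋ = 15 − 15 = 0


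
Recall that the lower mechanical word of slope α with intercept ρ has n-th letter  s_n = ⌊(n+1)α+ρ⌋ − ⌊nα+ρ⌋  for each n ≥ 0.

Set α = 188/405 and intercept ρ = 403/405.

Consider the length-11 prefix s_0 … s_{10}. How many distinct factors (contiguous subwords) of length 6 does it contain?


2

t_n = ⌊(n·188+403)/405⌋ for n = 0 … 11:
  n=0…9: ⌊403/405⌋=0 ⌊591/405⌋=1 ⌊779/405⌋=1 ⌊967/405⌋=2 ⌊1155/405⌋=2 ⌊1343/405⌋=3 ⌊1531/405⌋=3 ⌊1719/405⌋=4 ⌊1907/405⌋=4 ⌊2095/405⌋=5
  n=10…11: ⌊2283/405⌋=5 ⌊2471/405⌋=6
s_n = t_(n+1) − t_n for n = 0 … 10 gives
prefix = 10101010101
slide a length-6 window over [0..5] … [5..10] (6 windows); first occurrence of each distinct factor:
  [  0..  5] 101010
  [  1..  6] 010101
  (the other 4 windows repeat one of these)
distinct factors: {010101, 101010}
count = 2  (Sturmian bound for length 6 is 7)


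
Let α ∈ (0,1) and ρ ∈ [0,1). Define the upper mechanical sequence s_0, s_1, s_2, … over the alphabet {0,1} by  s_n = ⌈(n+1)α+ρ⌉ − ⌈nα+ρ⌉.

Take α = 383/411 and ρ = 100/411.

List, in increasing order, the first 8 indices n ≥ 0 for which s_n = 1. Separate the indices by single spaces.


n=0: ⌈483/411⌉−⌈100/411⌉ = 2−1 = 1  ← one
n=1: ⌈866/411⌉−⌈483/411⌉ = 3−2 = 1  ← one
n=2: ⌈1249/411⌉−⌈866/411⌉ = 4−3 = 1  ← one
n=3: ⌈1632/411⌉−⌈1249/411⌉ = 4−4 = 0
n=4: ⌈2015/411⌉−⌈1632/411⌉ = 5−4 = 1  ← one
n=5: ⌈2398/411⌉−⌈2015/411⌉ = 6−5 = 1  ← one
n=6: ⌈2781/411⌉−⌈2398/411⌉ = 7−6 = 1  ← one
n=7: ⌈3164/411⌉−⌈2781/411⌉ = 8−7 = 1  ← one
n=8: ⌈3547/411⌉−⌈3164/411⌉ = 9−8 = 1  ← one
positions of the first 8 ones: 0 1 2 4 5 6 7 8

0 1 2 4 5 6 7 8


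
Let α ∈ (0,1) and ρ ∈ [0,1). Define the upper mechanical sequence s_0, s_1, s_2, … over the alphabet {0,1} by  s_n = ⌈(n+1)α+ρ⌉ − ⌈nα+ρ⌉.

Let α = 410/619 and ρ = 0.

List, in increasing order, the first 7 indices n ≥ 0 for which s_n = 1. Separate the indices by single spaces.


0 1 3 4 6 7 9

n=0: ⌈410/619⌉−⌈0/619⌉ = 1−0 = 1  ← one
n=1: ⌈820/619⌉−⌈410/619⌉ = 2−1 = 1  ← one
n=2: ⌈1230/619⌉−⌈820/619⌉ = 2−2 = 0
n=3: ⌈1640/619⌉−⌈1230/619⌉ = 3−2 = 1  ← one
n=4: ⌈2050/619⌉−⌈1640/619⌉ = 4−3 = 1  ← one
n=5: ⌈2460/619⌉−⌈2050/619⌉ = 4−4 = 0
n=6: ⌈2870/619⌉−⌈2460/619⌉ = 5−4 = 1  ← one
n=7: ⌈3280/619⌉−⌈2870/619⌉ = 6−5 = 1  ← one
n=8: ⌈3690/619⌉−⌈3280/619⌉ = 6−6 = 0
n=9: ⌈4100/619⌉−⌈3690/619⌉ = 7−6 = 1  ← one
positions of the first 7 ones: 0 1 3 4 6 7 9


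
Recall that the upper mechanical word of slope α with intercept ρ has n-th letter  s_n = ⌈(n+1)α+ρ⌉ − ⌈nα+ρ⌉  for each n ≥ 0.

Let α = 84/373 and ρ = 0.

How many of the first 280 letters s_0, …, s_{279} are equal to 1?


64

#1s = Σ_{n=0}^{279} s_n = Σ_{n=0}^{279} (⌈(n+1)α+ρ⌉ − ⌈nα+ρ⌉)
the sum telescopes: every ⌈nα+ρ⌉ with 0 < n < 280 appears once with + and once with −, leaving ⌈280α+ρ⌉ − ⌈0·α+ρ⌉
280α + ρ = (280·84) / 373 = 23520/373
ρ = 0/373
⌈23520/373⌉ = 64,  ⌈0/373⌉ = 0
#1s = 64 − 0 = 64


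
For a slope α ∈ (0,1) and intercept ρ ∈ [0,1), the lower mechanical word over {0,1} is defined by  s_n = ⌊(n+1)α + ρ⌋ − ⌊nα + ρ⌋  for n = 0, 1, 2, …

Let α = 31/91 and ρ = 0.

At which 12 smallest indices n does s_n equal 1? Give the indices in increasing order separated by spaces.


n=0: ⌊31/91⌋−⌊0/91⌋ = 0−0 = 0
n=1: ⌊62/91⌋−⌊31/91⌋ = 0−0 = 0
n=2: ⌊93/91⌋−⌊62/91⌋ = 1−0 = 1  ← one
n=3: ⌊124/91⌋−⌊93/91⌋ = 1−1 = 0
n=4: ⌊155/91⌋−⌊124/91⌋ = 1−1 = 0
n=5: ⌊186/91⌋−⌊155/91⌋ = 2−1 = 1  ← one
n=6: ⌊217/91⌋−⌊186/91⌋ = 2−2 = 0
n=7: ⌊248/91⌋−⌊217/91⌋ = 2−2 = 0
n=8: ⌊279/91⌋−⌊248/91⌋ = 3−2 = 1  ← one
n=9: ⌊310/91⌋−⌊279/91⌋ = 3−3 = 0
n=10: ⌊341/91⌋−⌊310/91⌋ = 3−3 = 0
n=11: ⌊372/91⌋−⌊341/91⌋ = 4−3 = 1  ← one
n=12: ⌊403/91⌋−⌊372/91⌋ = 4−4 = 0
n=13: ⌊434/91⌋−⌊403/91⌋ = 4−4 = 0
n=14: ⌊465/91⌋−⌊434/91⌋ = 5−4 = 1  ← one
n=15: ⌊496/91⌋−⌊465/91⌋ = 5−5 = 0
n=16: ⌊527/91⌋−⌊496/91⌋ = 5−5 = 0
n=17: ⌊558/91⌋−⌊527/91⌋ = 6−5 = 1  ← one
n=18: ⌊589/91⌋−⌊558/91⌋ = 6−6 = 0
n=19: ⌊620/91⌋−⌊589/91⌋ = 6−6 = 0
n=20: ⌊651/91⌋−⌊620/91⌋ = 7−6 = 1  ← one
n=21: ⌊682/91⌋−⌊651/91⌋ = 7−7 = 0
n=22: ⌊713/91⌋−⌊682/91⌋ = 7−7 = 0
n=23: ⌊744/91⌋−⌊713/91⌋ = 8−7 = 1  ← one
n=24: ⌊775/91⌋−⌊744/91⌋ = 8−8 = 0
n=25: ⌊806/91⌋−⌊775/91⌋ = 8−8 = 0
n=26: ⌊837/91⌋−⌊806/91⌋ = 9−8 = 1  ← one
n=27: ⌊868/91⌋−⌊837/91⌋ = 9−9 = 0
n=28: ⌊899/91⌋−⌊868/91⌋ = 9−9 = 0
n=29: ⌊930/91⌋−⌊899/91⌋ = 10−9 = 1  ← one
n=30: ⌊961/91⌋−⌊930/91⌋ = 10−10 = 0
n=31: ⌊992/91⌋−⌊961/91⌋ = 10−10 = 0
n=32: ⌊1023/91⌋−⌊992/91⌋ = 11−10 = 1  ← one
n=33: ⌊1054/91⌋−⌊1023/91⌋ = 11−11 = 0
n=34: ⌊1085/91⌋−⌊1054/91⌋ = 11−11 = 0
n=35: ⌊1116/91⌋−⌊1085/91⌋ = 12−11 = 1  ← one
positions of the first 12 ones: 2 5 8 11 14 17 20 23 26 29 32 35

2 5 8 11 14 17 20 23 26 29 32 35


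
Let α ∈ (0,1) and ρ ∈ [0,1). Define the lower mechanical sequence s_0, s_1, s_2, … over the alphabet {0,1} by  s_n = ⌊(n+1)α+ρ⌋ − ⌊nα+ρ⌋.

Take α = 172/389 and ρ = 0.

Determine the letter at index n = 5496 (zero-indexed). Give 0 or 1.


(n+1)α + ρ = (5497·172) / 389 = 945484/389
nα + ρ     = (5496·172) / 389 = 945312/389
⌊945484/389⌋ = 2430,  ⌊945312/389⌋ = 2430
s_{5496} = 2430 − 2430 = 0

0


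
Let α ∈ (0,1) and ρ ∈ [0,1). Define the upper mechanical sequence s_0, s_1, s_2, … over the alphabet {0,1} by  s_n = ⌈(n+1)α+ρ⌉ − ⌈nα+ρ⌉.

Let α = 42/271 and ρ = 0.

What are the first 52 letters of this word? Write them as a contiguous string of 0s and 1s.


n=0: ⌈(1·42)/271⌉ − ⌈(0·42)/271⌉ = ⌈42/271⌉ − ⌈0/271⌉ = 1 − 0 = 1
n=1: ⌈(2·42)/271⌉ − ⌈(1·42)/271⌉ = ⌈84/271⌉ − ⌈42/271⌉ = 1 − 1 = 0
n=2: ⌈(3·42)/271⌉ − ⌈(2·42)/271⌉ = ⌈126/271⌉ − ⌈84/271⌉ = 1 − 1 = 0
n=3: ⌈(4·42)/271⌉ − ⌈(3·42)/271⌉ = ⌈168/271⌉ − ⌈126/271⌉ = 1 − 1 = 0
n=4: ⌈(5·42)/271⌉ − ⌈(4·42)/271⌉ = ⌈210/271⌉ − ⌈168/271⌉ = 1 − 1 = 0
n=5: ⌈(6·42)/271⌉ − ⌈(5·42)/271⌉ = ⌈252/271⌉ − ⌈210/271⌉ = 1 − 1 = 0
n=6: ⌈(7·42)/271⌉ − ⌈(6·42)/271⌉ = ⌈294/271⌉ − ⌈252/271⌉ = 2 − 1 = 1
n=7: ⌈(8·42)/271⌉ − ⌈(7·42)/271⌉ = ⌈336/271⌉ − ⌈294/271⌉ = 2 − 2 = 0
n=8: ⌈(9·42)/271⌉ − ⌈(8·42)/271⌉ = ⌈378/271⌉ − ⌈336/271⌉ = 2 − 2 = 0
n=9: ⌈(10·42)/271⌉ − ⌈(9·42)/271⌉ = ⌈420/271⌉ − ⌈378/271⌉ = 2 − 2 = 0
n=10: ⌈(11·42)/271⌉ − ⌈(10·42)/271⌉ = ⌈462/271⌉ − ⌈420/271⌉ = 2 − 2 = 0
n=11: ⌈(12·42)/271⌉ − ⌈(11·42)/271⌉ = ⌈504/271⌉ − ⌈462/271⌉ = 2 − 2 = 0
n=12: ⌈(13·42)/271⌉ − ⌈(12·42)/271⌉ = ⌈546/271⌉ − ⌈504/271⌉ = 3 − 2 = 1
n=13: ⌈(14·42)/271⌉ − ⌈(13·42)/271⌉ = ⌈588/271⌉ − ⌈546/271⌉ = 3 − 3 = 0
n=14: ⌈(15·42)/271⌉ − ⌈(14·42)/271⌉ = ⌈630/271⌉ − ⌈588/271⌉ = 3 − 3 = 0
n=15: ⌈(16·42)/271⌉ − ⌈(15·42)/271⌉ = ⌈672/271⌉ − ⌈630/271⌉ = 3 − 3 = 0
n=16: ⌈(17·42)/271⌉ − ⌈(16·42)/271⌉ = ⌈714/271⌉ − ⌈672/271⌉ = 3 − 3 = 0
n=17: ⌈(18·42)/271⌉ − ⌈(17·42)/271⌉ = ⌈756/271⌉ − ⌈714/271⌉ = 3 − 3 = 0
n=18: ⌈(19·42)/271⌉ − ⌈(18·42)/271⌉ = ⌈798/271⌉ − ⌈756/271⌉ = 3 − 3 = 0
n=19: ⌈(20·42)/271⌉ − ⌈(19·42)/271⌉ = ⌈840/271⌉ − ⌈798/271⌉ = 4 − 3 = 1
n=20: ⌈(21·42)/271⌉ − ⌈(20·42)/271⌉ = ⌈882/271⌉ − ⌈840/271⌉ = 4 − 4 = 0
n=21: ⌈(22·42)/271⌉ − ⌈(21·42)/271⌉ = ⌈924/271⌉ − ⌈882/271⌉ = 4 − 4 = 0
n=22: ⌈(23·42)/271⌉ − ⌈(22·42)/271⌉ = ⌈966/271⌉ − ⌈924/271⌉ = 4 − 4 = 0
n=23: ⌈(24·42)/271⌉ − ⌈(23·42)/271⌉ = ⌈1008/271⌉ − ⌈966/271⌉ = 4 − 4 = 0
n=24: ⌈(25·42)/271⌉ − ⌈(24·42)/271⌉ = ⌈1050/271⌉ − ⌈1008/271⌉ = 4 − 4 = 0
n=25: ⌈(26·42)/271⌉ − ⌈(25·42)/271⌉ = ⌈1092/271⌉ − ⌈1050/271⌉ = 5 − 4 = 1
n=26: ⌈(27·42)/271⌉ − ⌈(26·42)/271⌉ = ⌈1134/271⌉ − ⌈1092/271⌉ = 5 − 5 = 0
n=27: ⌈(28·42)/271⌉ − ⌈(27·42)/271⌉ = ⌈1176/271⌉ − ⌈1134/271⌉ = 5 − 5 = 0
n=28: ⌈(29·42)/271⌉ − ⌈(28·42)/271⌉ = ⌈1218/271⌉ − ⌈1176/271⌉ = 5 − 5 = 0
n=29: ⌈(30·42)/271⌉ − ⌈(29·42)/271⌉ = ⌈1260/271⌉ − ⌈1218/271⌉ = 5 − 5 = 0
n=30: ⌈(31·42)/271⌉ − ⌈(30·42)/271⌉ = ⌈1302/271⌉ − ⌈1260/271⌉ = 5 − 5 = 0
n=31: ⌈(32·42)/271⌉ − ⌈(31·42)/271⌉ = ⌈1344/271⌉ − ⌈1302/271⌉ = 5 − 5 = 0
n=32: ⌈(33·42)/271⌉ − ⌈(32·42)/271⌉ = ⌈1386/271⌉ − ⌈1344/271⌉ = 6 − 5 = 1
n=33: ⌈(34·42)/271⌉ − ⌈(33·42)/271⌉ = ⌈1428/271⌉ − ⌈1386/271⌉ = 6 − 6 = 0
n=34: ⌈(35·42)/271⌉ − ⌈(34·42)/271⌉ = ⌈1470/271⌉ − ⌈1428/271⌉ = 6 − 6 = 0
n=35: ⌈(36·42)/271⌉ − ⌈(35·42)/271⌉ = ⌈1512/271⌉ − ⌈1470/271⌉ = 6 − 6 = 0
n=36: ⌈(37·42)/271⌉ − ⌈(36·42)/271⌉ = ⌈1554/271⌉ − ⌈1512/271⌉ = 6 − 6 = 0
n=37: ⌈(38·42)/271⌉ − ⌈(37·42)/271⌉ = ⌈1596/271⌉ − ⌈1554/271⌉ = 6 − 6 = 0
n=38: ⌈(39·42)/271⌉ − ⌈(38·42)/271⌉ = ⌈1638/271⌉ − ⌈1596/271⌉ = 7 − 6 = 1
n=39: ⌈(40·42)/271⌉ − ⌈(39·42)/271⌉ = ⌈1680/271⌉ − ⌈1638/271⌉ = 7 − 7 = 0
n=40: ⌈(41·42)/271⌉ − ⌈(40·42)/271⌉ = ⌈1722/271⌉ − ⌈1680/271⌉ = 7 − 7 = 0
n=41: ⌈(42·42)/271⌉ − ⌈(41·42)/271⌉ = ⌈1764/271⌉ − ⌈1722/271⌉ = 7 − 7 = 0
n=42: ⌈(43·42)/271⌉ − ⌈(42·42)/271⌉ = ⌈1806/271⌉ − ⌈1764/271⌉ = 7 − 7 = 0
n=43: ⌈(44·42)/271⌉ − ⌈(43·42)/271⌉ = ⌈1848/271⌉ − ⌈1806/271⌉ = 7 − 7 = 0
n=44: ⌈(45·42)/271⌉ − ⌈(44·42)/271⌉ = ⌈1890/271⌉ − ⌈1848/271⌉ = 7 − 7 = 0
n=45: ⌈(46·42)/271⌉ − ⌈(45·42)/271⌉ = ⌈1932/271⌉ − ⌈1890/271⌉ = 8 − 7 = 1
n=46: ⌈(47·42)/271⌉ − ⌈(46·42)/271⌉ = ⌈1974/271⌉ − ⌈1932/271⌉ = 8 − 8 = 0
n=47: ⌈(48·42)/271⌉ − ⌈(47·42)/271⌉ = ⌈2016/271⌉ − ⌈1974/271⌉ = 8 − 8 = 0
n=48: ⌈(49·42)/271⌉ − ⌈(48·42)/271⌉ = ⌈2058/271⌉ − ⌈2016/271⌉ = 8 − 8 = 0
n=49: ⌈(50·42)/271⌉ − ⌈(49·42)/271⌉ = ⌈2100/271⌉ − ⌈2058/271⌉ = 8 − 8 = 0
n=50: ⌈(51·42)/271⌉ − ⌈(50·42)/271⌉ = ⌈2142/271⌉ − ⌈2100/271⌉ = 8 − 8 = 0
n=51: ⌈(52·42)/271⌉ − ⌈(51·42)/271⌉ = ⌈2184/271⌉ − ⌈2142/271⌉ = 9 − 8 = 1

1000001000001000000100000100000010000010000001000001
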